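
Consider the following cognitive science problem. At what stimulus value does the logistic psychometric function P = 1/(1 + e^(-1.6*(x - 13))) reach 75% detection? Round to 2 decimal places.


At P = 0.75: 0.75 = 1/(1 + e^(-k*(x-x0)))
Solving: e^(-k*(x-x0)) = 1/3
x = x0 + ln(3)/k
ln(3) = 1.0986
x = 13 + 1.0986/1.6
= 13 + 0.6866
= 13.69


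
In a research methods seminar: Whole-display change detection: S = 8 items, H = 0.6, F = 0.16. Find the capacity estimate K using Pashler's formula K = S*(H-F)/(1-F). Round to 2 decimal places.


K = S * (H - F) / (1 - F)
H - F = 0.44
1 - F = 0.84
K = 8 * 0.44 / 0.84
= 4.19


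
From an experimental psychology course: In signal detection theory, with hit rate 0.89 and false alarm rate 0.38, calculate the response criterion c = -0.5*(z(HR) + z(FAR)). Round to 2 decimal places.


c = -0.5 * (z(HR) + z(FAR))
z(0.89) = 1.2265
z(0.38) = -0.3055
c = -0.5 * (1.2265 + -0.3055)
= -0.5 * 0.921
= -0.46


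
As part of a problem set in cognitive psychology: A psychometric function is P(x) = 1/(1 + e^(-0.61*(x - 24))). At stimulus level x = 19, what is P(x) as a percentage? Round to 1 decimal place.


P(x) = 1/(1 + e^(-0.61*(19 - 24)))
Exponent = -0.61 * -5 = 3.05
e^(3.05) = 21.115344
P = 1/(1 + 21.115344) = 0.045217
Percentage = 4.5


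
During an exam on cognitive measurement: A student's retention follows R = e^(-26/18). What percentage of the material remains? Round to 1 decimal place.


R = e^(-t/S)
-t/S = -26/18 = -1.444444
R = e^(-1.444444) = 0.235877
Percentage = 0.235877 * 100
= 23.6


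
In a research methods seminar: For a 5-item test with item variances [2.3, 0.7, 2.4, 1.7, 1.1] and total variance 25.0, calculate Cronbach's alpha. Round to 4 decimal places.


alpha = (k/(k-1)) * (1 - sum(s_i^2)/s_total^2)
sum(item variances) = 8.2
k/(k-1) = 5/4 = 1.25
1 - 8.2/25.0 = 1 - 0.328 = 0.672
alpha = 1.25 * 0.672
= 0.8400


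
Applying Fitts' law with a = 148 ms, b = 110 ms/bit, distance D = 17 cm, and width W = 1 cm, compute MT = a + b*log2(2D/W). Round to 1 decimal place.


MT = 148 + 110 * log2(2*17/1)
2D/W = 34.0
log2(34.0) = 5.0875
MT = 148 + 110 * 5.0875
= 707.6 ms


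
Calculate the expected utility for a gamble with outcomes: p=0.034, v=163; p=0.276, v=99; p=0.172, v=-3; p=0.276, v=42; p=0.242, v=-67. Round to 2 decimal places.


EU = sum(p_i * v_i)
0.034 * 163 = 5.542
0.276 * 99 = 27.324
0.172 * -3 = -0.516
0.276 * 42 = 11.592
0.242 * -67 = -16.214
EU = 5.542 + 27.324 + -0.516 + 11.592 + -16.214
= 27.73


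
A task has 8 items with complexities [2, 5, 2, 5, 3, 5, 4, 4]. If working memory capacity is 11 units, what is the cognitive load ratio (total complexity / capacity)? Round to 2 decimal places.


Total complexity = 2 + 5 + 2 + 5 + 3 + 5 + 4 + 4 = 30
Load = total / capacity = 30 / 11
= 2.73


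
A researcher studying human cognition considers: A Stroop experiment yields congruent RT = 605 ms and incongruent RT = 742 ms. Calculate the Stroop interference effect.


Stroop effect = RT(incongruent) - RT(congruent)
= 742 - 605
= 137 ms


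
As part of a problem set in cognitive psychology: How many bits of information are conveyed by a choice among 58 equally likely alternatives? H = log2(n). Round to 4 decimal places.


H = log2(n)
H = log2(58)
= 5.8580


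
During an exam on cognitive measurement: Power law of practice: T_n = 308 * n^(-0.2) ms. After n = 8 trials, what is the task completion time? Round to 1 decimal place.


T_n = 308 * 8^(-0.2)
8^(-0.2) = 0.659754
T_n = 308 * 0.659754
= 203.2 ms


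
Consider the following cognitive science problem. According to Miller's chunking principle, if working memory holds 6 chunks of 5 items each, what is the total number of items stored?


Total items = chunks * items_per_chunk
= 6 * 5
= 30


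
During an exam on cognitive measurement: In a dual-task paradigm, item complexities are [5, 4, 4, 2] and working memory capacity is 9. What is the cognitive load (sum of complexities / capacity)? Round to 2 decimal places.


Total complexity = 5 + 4 + 4 + 2 = 15
Load = total / capacity = 15 / 9
= 1.67


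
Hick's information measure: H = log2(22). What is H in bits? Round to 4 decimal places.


H = log2(n)
H = log2(22)
= 4.4594


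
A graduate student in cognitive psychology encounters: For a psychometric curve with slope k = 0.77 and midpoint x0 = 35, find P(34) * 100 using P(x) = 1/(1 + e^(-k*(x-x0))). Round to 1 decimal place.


P(x) = 1/(1 + e^(-0.77*(34 - 35)))
Exponent = -0.77 * -1 = 0.77
e^(0.77) = 2.159766
P = 1/(1 + 2.159766) = 0.316479
Percentage = 31.6


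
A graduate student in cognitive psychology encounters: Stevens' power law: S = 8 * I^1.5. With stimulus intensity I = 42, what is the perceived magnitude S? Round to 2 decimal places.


S = 8 * 42^1.5
42^1.5 = 272.1911
S = 8 * 272.1911
= 2177.53


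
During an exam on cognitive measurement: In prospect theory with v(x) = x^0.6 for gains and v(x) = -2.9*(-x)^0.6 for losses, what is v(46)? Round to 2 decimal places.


Since x = 46 >= 0, use v(x) = x^0.6
46^0.6 = 9.9461
v(46) = 9.95


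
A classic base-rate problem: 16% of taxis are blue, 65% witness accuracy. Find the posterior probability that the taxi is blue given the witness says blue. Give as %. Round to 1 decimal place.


P(blue | says blue) = P(says blue | blue)*P(blue) / [P(says blue | blue)*P(blue) + P(says blue | not blue)*P(not blue)]
Numerator = 0.65 * 0.16 = 0.104
False identification = 0.35 * 0.84 = 0.294
P = 0.104 / (0.104 + 0.294)
= 0.104 / 0.398
As percentage = 26.1


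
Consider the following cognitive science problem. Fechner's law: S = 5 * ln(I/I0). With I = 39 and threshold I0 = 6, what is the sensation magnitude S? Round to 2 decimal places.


S = 5 * ln(39/6)
I/I0 = 6.5
ln(6.5) = 1.8718
S = 5 * 1.8718
= 9.36


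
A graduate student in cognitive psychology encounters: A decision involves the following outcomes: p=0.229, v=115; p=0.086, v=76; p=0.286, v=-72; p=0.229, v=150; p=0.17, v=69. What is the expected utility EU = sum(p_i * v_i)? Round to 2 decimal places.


EU = sum(p_i * v_i)
0.229 * 115 = 26.335
0.086 * 76 = 6.536
0.286 * -72 = -20.592
0.229 * 150 = 34.35
0.17 * 69 = 11.73
EU = 26.335 + 6.536 + -20.592 + 34.35 + 11.73
= 58.36


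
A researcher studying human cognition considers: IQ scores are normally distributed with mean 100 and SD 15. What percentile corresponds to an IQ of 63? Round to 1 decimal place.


z = (IQ - mean) / SD
z = (63 - 100) / 15 = -2.4667
Percentile = Phi(-2.4667) * 100
Phi(-2.4667) = 0.006818
= 0.7


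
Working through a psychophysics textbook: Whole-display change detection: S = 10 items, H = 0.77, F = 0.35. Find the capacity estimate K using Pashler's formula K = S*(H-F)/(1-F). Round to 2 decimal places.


K = S * (H - F) / (1 - F)
H - F = 0.42
1 - F = 0.65
K = 10 * 0.42 / 0.65
= 6.46


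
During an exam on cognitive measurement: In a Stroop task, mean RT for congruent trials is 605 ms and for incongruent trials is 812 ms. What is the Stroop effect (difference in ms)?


Stroop effect = RT(incongruent) - RT(congruent)
= 812 - 605
= 207 ms


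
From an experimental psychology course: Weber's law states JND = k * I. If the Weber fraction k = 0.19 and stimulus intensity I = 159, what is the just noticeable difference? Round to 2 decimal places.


JND = k * I
JND = 0.19 * 159
= 30.21


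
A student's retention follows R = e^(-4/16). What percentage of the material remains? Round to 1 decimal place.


R = e^(-t/S)
-t/S = -4/16 = -0.25
R = e^(-0.25) = 0.778801
Percentage = 0.778801 * 100
= 77.9


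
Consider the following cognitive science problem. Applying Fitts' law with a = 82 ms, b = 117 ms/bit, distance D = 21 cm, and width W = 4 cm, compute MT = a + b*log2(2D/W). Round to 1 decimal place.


MT = 82 + 117 * log2(2*21/4)
2D/W = 10.5
log2(10.5) = 3.3923
MT = 82 + 117 * 3.3923
= 478.9 ms


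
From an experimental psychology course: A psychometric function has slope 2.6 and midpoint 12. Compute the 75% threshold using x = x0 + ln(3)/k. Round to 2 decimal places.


At P = 0.75: 0.75 = 1/(1 + e^(-k*(x-x0)))
Solving: e^(-k*(x-x0)) = 1/3
x = x0 + ln(3)/k
ln(3) = 1.0986
x = 12 + 1.0986/2.6
= 12 + 0.4225
= 12.42


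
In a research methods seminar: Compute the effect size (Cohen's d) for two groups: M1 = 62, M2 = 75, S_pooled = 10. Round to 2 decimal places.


Cohen's d = (M1 - M2) / S_pooled
= (62 - 75) / 10
= -13 / 10
= -1.30


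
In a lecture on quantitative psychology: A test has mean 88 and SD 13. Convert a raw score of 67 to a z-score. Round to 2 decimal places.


z = (X - mu) / sigma
= (67 - 88) / 13
= -21 / 13
= -1.62


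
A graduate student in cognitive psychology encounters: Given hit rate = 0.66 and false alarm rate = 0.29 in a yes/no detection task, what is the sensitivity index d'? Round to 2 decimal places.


d' = z(HR) - z(FAR)
z(0.66) = 0.4125
z(0.29) = -0.5534
d' = 0.4125 - -0.5534
= 0.97


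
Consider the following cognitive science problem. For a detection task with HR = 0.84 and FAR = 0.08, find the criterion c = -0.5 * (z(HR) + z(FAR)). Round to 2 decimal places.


c = -0.5 * (z(HR) + z(FAR))
z(0.84) = 0.9945
z(0.08) = -1.4051
c = -0.5 * (0.9945 + -1.4051)
= -0.5 * -0.4106
= 0.21


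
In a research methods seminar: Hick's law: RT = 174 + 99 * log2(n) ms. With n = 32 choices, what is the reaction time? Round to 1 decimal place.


RT = 174 + 99 * log2(32)
log2(32) = 5.0
RT = 174 + 99 * 5.0
= 174 + 495.0
= 669.0 ms


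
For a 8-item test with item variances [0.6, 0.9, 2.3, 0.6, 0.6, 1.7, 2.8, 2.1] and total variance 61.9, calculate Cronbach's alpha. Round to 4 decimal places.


alpha = (k/(k-1)) * (1 - sum(s_i^2)/s_total^2)
sum(item variances) = 11.6
k/(k-1) = 8/7 = 1.142857
1 - 11.6/61.9 = 1 - 0.187399 = 0.812601
alpha = 1.142857 * 0.812601
= 0.9287


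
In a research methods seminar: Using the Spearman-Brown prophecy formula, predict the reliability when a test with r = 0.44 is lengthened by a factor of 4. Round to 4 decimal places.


r_new = n*r / (1 + (n-1)*r)
Numerator = 4 * 0.44 = 1.76
Denominator = 1 + 3 * 0.44 = 2.32
r_new = 1.76 / 2.32
= 0.7586


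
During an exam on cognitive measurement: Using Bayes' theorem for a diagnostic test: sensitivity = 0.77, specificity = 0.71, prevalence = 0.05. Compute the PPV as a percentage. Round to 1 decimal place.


PPV = (sens * prev) / (sens * prev + (1-spec) * (1-prev))
Numerator = 0.77 * 0.05 = 0.0385
P(positive and no disease) = (1 - spec) * (1 - prev) = (1 - 0.71) * (1 - 0.05) = 0.2755
Denominator = 0.0385 + 0.2755 = 0.314
PPV = 0.0385 / 0.314 = 0.122611
As percentage = 12.3


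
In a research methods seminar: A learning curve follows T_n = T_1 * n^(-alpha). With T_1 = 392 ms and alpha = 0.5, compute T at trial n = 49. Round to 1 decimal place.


T_n = 392 * 49^(-0.5)
49^(-0.5) = 0.142857
T_n = 392 * 0.142857
= 56.0 ms


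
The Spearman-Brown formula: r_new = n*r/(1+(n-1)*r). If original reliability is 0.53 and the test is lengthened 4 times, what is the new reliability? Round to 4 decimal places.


r_new = n*r / (1 + (n-1)*r)
Numerator = 4 * 0.53 = 2.12
Denominator = 1 + 3 * 0.53 = 2.59
r_new = 2.12 / 2.59
= 0.8185


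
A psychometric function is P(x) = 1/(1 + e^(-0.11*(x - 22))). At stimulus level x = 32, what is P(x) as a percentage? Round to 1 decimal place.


P(x) = 1/(1 + e^(-0.11*(32 - 22)))
Exponent = -0.11 * 10 = -1.1
e^(-1.1) = 0.332871
P = 1/(1 + 0.332871) = 0.75026
Percentage = 75.0


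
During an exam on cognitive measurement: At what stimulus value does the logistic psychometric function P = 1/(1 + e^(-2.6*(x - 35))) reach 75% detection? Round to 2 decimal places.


At P = 0.75: 0.75 = 1/(1 + e^(-k*(x-x0)))
Solving: e^(-k*(x-x0)) = 1/3
x = x0 + ln(3)/k
ln(3) = 1.0986
x = 35 + 1.0986/2.6
= 35 + 0.4225
= 35.42


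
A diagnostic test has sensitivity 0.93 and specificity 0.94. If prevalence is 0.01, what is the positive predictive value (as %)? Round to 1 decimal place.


PPV = (sens * prev) / (sens * prev + (1-spec) * (1-prev))
Numerator = 0.93 * 0.01 = 0.0093
P(positive and no disease) = (1 - spec) * (1 - prev) = (1 - 0.94) * (1 - 0.01) = 0.0594
Denominator = 0.0093 + 0.0594 = 0.0687
PPV = 0.0093 / 0.0687 = 0.135371
As percentage = 13.5


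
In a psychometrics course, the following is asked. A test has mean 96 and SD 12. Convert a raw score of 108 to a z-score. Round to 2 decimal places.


z = (X - mu) / sigma
= (108 - 96) / 12
= 12 / 12
= 1.00


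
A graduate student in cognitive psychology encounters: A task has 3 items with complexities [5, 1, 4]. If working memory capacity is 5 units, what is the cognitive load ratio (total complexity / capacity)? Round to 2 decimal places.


Total complexity = 5 + 1 + 4 = 10
Load = total / capacity = 10 / 5
= 2.00


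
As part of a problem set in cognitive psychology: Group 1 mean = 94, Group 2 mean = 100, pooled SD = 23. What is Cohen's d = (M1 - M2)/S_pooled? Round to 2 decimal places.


Cohen's d = (M1 - M2) / S_pooled
= (94 - 100) / 23
= -6 / 23
= -0.26


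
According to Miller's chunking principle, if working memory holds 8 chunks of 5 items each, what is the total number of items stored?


Total items = chunks * items_per_chunk
= 8 * 5
= 40


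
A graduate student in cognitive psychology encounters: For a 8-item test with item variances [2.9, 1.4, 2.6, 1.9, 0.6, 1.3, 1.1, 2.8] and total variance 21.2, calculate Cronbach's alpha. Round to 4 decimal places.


alpha = (k/(k-1)) * (1 - sum(s_i^2)/s_total^2)
sum(item variances) = 14.6
k/(k-1) = 8/7 = 1.142857
1 - 14.6/21.2 = 1 - 0.688679 = 0.311321
alpha = 1.142857 * 0.311321
= 0.3558


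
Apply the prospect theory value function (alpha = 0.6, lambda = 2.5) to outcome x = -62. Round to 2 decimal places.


Since x = -62 < 0, use v(x) = -lambda*(-x)^alpha
(-x) = 62
62^0.6 = 11.8969
v(-62) = -2.5 * 11.8969
= -29.74


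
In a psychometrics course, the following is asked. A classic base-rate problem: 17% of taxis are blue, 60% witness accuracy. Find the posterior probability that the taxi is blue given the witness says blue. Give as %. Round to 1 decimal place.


P(blue | says blue) = P(says blue | blue)*P(blue) / [P(says blue | blue)*P(blue) + P(says blue | not blue)*P(not blue)]
Numerator = 0.6 * 0.17 = 0.102
False identification = 0.4 * 0.83 = 0.332
P = 0.102 / (0.102 + 0.332)
= 0.102 / 0.434
As percentage = 23.5


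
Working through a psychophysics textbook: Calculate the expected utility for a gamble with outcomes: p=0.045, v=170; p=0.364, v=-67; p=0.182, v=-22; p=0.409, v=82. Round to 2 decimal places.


EU = sum(p_i * v_i)
0.045 * 170 = 7.65
0.364 * -67 = -24.388
0.182 * -22 = -4.004
0.409 * 82 = 33.538
EU = 7.65 + -24.388 + -4.004 + 33.538
= 12.80


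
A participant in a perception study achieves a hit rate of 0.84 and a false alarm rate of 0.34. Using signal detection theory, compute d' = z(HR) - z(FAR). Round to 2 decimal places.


d' = z(HR) - z(FAR)
z(0.84) = 0.9945
z(0.34) = -0.4125
d' = 0.9945 - -0.4125
= 1.41


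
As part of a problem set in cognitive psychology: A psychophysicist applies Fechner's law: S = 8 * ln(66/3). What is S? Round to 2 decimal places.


S = 8 * ln(66/3)
I/I0 = 22.0
ln(22.0) = 3.091
S = 8 * 3.091
= 24.73


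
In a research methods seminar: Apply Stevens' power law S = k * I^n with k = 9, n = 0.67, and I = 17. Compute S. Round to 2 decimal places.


S = 9 * 17^0.67
17^0.67 = 6.6742
S = 9 * 6.6742
= 60.07


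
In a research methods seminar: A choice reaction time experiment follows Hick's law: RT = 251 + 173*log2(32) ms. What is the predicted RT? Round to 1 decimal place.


RT = 251 + 173 * log2(32)
log2(32) = 5.0
RT = 251 + 173 * 5.0
= 251 + 865.0
= 1116.0 ms


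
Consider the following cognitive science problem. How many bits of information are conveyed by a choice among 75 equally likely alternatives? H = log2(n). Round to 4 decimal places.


H = log2(n)
H = log2(75)
= 6.2288


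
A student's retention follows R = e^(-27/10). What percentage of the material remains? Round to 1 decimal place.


R = e^(-t/S)
-t/S = -27/10 = -2.7
R = e^(-2.7) = 0.067206
Percentage = 0.067206 * 100
= 6.7


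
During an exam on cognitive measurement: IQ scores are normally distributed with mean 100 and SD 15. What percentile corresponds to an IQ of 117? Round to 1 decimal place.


z = (IQ - mean) / SD
z = (117 - 100) / 15 = 1.1333
Percentile = Phi(1.1333) * 100
Phi(1.1333) = 0.871456
= 87.1


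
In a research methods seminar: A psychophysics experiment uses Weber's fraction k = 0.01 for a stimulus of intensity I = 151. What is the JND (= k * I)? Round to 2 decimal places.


JND = k * I
JND = 0.01 * 151
= 1.51


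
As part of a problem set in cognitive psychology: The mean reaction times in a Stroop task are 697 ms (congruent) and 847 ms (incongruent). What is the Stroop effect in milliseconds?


Stroop effect = RT(incongruent) - RT(congruent)
= 847 - 697
= 150 ms


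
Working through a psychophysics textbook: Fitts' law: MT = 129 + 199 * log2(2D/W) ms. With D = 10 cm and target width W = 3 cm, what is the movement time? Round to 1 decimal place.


MT = 129 + 199 * log2(2*10/3)
2D/W = 6.666667
log2(6.666667) = 2.737
MT = 129 + 199 * 2.737
= 673.7 ms


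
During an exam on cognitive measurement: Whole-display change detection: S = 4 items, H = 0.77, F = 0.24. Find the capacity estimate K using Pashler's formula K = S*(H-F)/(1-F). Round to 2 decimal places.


K = S * (H - F) / (1 - F)
H - F = 0.53
1 - F = 0.76
K = 4 * 0.53 / 0.76
= 2.79


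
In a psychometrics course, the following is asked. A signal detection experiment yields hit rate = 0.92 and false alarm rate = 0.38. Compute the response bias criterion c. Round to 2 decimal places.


c = -0.5 * (z(HR) + z(FAR))
z(0.92) = 1.4051
z(0.38) = -0.3055
c = -0.5 * (1.4051 + -0.3055)
= -0.5 * 1.0996
= -0.55


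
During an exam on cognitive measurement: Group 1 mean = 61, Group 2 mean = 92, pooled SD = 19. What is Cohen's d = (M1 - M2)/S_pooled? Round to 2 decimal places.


Cohen's d = (M1 - M2) / S_pooled
= (61 - 92) / 19
= -31 / 19
= -1.63


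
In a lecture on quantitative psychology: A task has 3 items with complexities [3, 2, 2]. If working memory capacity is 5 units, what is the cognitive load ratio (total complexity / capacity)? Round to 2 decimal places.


Total complexity = 3 + 2 + 2 = 7
Load = total / capacity = 7 / 5
= 1.40


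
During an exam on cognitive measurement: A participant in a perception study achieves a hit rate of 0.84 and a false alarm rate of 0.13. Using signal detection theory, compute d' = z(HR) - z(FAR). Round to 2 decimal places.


d' = z(HR) - z(FAR)
z(0.84) = 0.9945
z(0.13) = -1.1264
d' = 0.9945 - -1.1264
= 2.12


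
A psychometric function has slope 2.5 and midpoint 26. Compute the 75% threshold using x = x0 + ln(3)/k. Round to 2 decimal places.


At P = 0.75: 0.75 = 1/(1 + e^(-k*(x-x0)))
Solving: e^(-k*(x-x0)) = 1/3
x = x0 + ln(3)/k
ln(3) = 1.0986
x = 26 + 1.0986/2.5
= 26 + 0.4394
= 26.44


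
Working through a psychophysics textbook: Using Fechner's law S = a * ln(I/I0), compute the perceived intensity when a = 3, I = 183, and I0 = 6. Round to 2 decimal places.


S = 3 * ln(183/6)
I/I0 = 30.5
ln(30.5) = 3.4177
S = 3 * 3.4177
= 10.25


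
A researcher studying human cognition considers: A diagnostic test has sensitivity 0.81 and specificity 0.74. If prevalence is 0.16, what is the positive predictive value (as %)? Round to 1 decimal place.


PPV = (sens * prev) / (sens * prev + (1-spec) * (1-prev))
Numerator = 0.81 * 0.16 = 0.1296
P(positive and no disease) = (1 - spec) * (1 - prev) = (1 - 0.74) * (1 - 0.16) = 0.2184
Denominator = 0.1296 + 0.2184 = 0.348
PPV = 0.1296 / 0.348 = 0.372414
As percentage = 37.2


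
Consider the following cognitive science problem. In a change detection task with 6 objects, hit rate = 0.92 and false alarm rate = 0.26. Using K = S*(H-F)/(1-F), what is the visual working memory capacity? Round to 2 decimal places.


K = S * (H - F) / (1 - F)
H - F = 0.66
1 - F = 0.74
K = 6 * 0.66 / 0.74
= 5.35


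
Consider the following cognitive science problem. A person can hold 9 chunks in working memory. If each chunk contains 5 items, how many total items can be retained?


Total items = chunks * items_per_chunk
= 9 * 5
= 45


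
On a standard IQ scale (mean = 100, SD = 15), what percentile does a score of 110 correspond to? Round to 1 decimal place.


z = (IQ - mean) / SD
z = (110 - 100) / 15 = 0.6667
Percentile = Phi(0.6667) * 100
Phi(0.6667) = 0.747518
= 74.8


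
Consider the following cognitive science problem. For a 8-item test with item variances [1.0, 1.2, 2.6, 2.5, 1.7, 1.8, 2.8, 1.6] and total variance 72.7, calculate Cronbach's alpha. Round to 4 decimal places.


alpha = (k/(k-1)) * (1 - sum(s_i^2)/s_total^2)
sum(item variances) = 15.2
k/(k-1) = 8/7 = 1.142857
1 - 15.2/72.7 = 1 - 0.209078 = 0.790922
alpha = 1.142857 * 0.790922
= 0.9039


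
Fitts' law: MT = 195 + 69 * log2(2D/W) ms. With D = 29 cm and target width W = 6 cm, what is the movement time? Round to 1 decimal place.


MT = 195 + 69 * log2(2*29/6)
2D/W = 9.666667
log2(9.666667) = 3.273
MT = 195 + 69 * 3.273
= 420.8 ms


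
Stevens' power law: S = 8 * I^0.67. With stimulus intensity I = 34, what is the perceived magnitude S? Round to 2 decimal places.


S = 8 * 34^0.67
34^0.67 = 10.6192
S = 8 * 10.6192
= 84.95


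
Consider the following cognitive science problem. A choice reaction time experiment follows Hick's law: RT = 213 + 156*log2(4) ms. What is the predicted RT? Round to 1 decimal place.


RT = 213 + 156 * log2(4)
log2(4) = 2.0
RT = 213 + 156 * 2.0
= 213 + 312.0
= 525.0 ms


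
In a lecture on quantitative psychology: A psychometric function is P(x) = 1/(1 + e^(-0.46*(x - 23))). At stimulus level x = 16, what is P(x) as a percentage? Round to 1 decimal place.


P(x) = 1/(1 + e^(-0.46*(16 - 23)))
Exponent = -0.46 * -7 = 3.22
e^(3.22) = 25.02812
P = 1/(1 + 25.02812) = 0.03842
Percentage = 3.8


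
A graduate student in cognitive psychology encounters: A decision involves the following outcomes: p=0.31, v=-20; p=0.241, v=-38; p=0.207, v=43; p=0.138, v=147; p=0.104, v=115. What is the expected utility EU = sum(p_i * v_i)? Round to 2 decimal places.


EU = sum(p_i * v_i)
0.31 * -20 = -6.2
0.241 * -38 = -9.158
0.207 * 43 = 8.901
0.138 * 147 = 20.286
0.104 * 115 = 11.96
EU = -6.2 + -9.158 + 8.901 + 20.286 + 11.96
= 25.79


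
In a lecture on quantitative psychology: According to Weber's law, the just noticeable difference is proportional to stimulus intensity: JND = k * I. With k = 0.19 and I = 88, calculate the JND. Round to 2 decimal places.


JND = k * I
JND = 0.19 * 88
= 16.72


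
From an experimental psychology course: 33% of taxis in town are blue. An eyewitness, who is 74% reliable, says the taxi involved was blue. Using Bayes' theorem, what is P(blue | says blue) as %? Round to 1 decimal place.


P(blue | says blue) = P(says blue | blue)*P(blue) / [P(says blue | blue)*P(blue) + P(says blue | not blue)*P(not blue)]
Numerator = 0.74 * 0.33 = 0.2442
False identification = 0.26 * 0.67 = 0.1742
P = 0.2442 / (0.2442 + 0.1742)
= 0.2442 / 0.4184
As percentage = 58.4


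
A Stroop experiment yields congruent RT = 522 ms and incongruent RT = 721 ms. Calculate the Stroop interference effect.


Stroop effect = RT(incongruent) - RT(congruent)
= 721 - 522
= 199 ms


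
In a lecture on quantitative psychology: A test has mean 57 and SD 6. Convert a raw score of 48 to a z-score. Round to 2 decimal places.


z = (X - mu) / sigma
= (48 - 57) / 6
= -9 / 6
= -1.50


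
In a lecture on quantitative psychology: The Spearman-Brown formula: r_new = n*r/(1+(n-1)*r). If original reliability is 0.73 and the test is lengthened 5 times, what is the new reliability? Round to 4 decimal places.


r_new = n*r / (1 + (n-1)*r)
Numerator = 5 * 0.73 = 3.65
Denominator = 1 + 4 * 0.73 = 3.92
r_new = 3.65 / 3.92
= 0.9311


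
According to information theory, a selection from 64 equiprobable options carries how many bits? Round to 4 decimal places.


H = log2(n)
H = log2(64)
= 6.0000


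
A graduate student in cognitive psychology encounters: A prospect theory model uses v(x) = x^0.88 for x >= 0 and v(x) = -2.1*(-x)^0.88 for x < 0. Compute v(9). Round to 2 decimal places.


Since x = 9 >= 0, use v(x) = x^0.88
9^0.88 = 6.9141
v(9) = 6.91


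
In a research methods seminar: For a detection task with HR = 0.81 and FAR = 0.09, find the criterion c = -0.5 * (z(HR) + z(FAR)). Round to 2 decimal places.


c = -0.5 * (z(HR) + z(FAR))
z(0.81) = 0.8779
z(0.09) = -1.3408
c = -0.5 * (0.8779 + -1.3408)
= -0.5 * -0.4629
= 0.23


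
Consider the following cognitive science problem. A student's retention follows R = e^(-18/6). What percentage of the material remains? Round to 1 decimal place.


R = e^(-t/S)
-t/S = -18/6 = -3.0
R = e^(-3.0) = 0.049787
Percentage = 0.049787 * 100
= 5.0


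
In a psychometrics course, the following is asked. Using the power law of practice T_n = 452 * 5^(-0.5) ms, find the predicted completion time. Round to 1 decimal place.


T_n = 452 * 5^(-0.5)
5^(-0.5) = 0.447214
T_n = 452 * 0.447214
= 202.1 ms


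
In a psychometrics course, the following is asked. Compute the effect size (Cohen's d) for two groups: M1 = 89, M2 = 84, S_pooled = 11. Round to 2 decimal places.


Cohen's d = (M1 - M2) / S_pooled
= (89 - 84) / 11
= 5 / 11
= 0.45


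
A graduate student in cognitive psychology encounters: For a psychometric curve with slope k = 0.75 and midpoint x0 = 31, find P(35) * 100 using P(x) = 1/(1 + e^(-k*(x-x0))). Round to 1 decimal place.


P(x) = 1/(1 + e^(-0.75*(35 - 31)))
Exponent = -0.75 * 4 = -3.0
e^(-3.0) = 0.049787
P = 1/(1 + 0.049787) = 0.952574
Percentage = 95.3


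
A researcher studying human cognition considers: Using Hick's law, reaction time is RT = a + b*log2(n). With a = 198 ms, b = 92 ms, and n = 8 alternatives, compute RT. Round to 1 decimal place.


RT = 198 + 92 * log2(8)
log2(8) = 3.0
RT = 198 + 92 * 3.0
= 198 + 276.0
= 474.0 ms


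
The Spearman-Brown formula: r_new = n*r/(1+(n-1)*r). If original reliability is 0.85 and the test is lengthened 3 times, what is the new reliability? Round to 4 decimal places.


r_new = n*r / (1 + (n-1)*r)
Numerator = 3 * 0.85 = 2.55
Denominator = 1 + 2 * 0.85 = 2.7
r_new = 2.55 / 2.7
= 0.9444


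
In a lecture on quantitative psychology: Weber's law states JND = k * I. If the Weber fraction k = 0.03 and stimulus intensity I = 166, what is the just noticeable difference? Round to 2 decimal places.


JND = k * I
JND = 0.03 * 166
= 4.98


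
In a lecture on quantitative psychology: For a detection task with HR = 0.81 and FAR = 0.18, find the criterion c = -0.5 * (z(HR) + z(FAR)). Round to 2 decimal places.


c = -0.5 * (z(HR) + z(FAR))
z(0.81) = 0.8779
z(0.18) = -0.9154
c = -0.5 * (0.8779 + -0.9154)
= -0.5 * -0.0375
= 0.02


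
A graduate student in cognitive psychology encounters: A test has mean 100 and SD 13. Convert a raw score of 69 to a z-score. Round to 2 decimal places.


z = (X - mu) / sigma
= (69 - 100) / 13
= -31 / 13
= -2.38


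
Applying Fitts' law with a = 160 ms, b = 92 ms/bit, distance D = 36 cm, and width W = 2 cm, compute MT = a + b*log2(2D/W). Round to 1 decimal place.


MT = 160 + 92 * log2(2*36/2)
2D/W = 36.0
log2(36.0) = 5.1699
MT = 160 + 92 * 5.1699
= 635.6 ms


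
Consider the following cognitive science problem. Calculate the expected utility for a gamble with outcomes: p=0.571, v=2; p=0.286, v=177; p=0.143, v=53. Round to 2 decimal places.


EU = sum(p_i * v_i)
0.571 * 2 = 1.142
0.286 * 177 = 50.622
0.143 * 53 = 7.579
EU = 1.142 + 50.622 + 7.579
= 59.34


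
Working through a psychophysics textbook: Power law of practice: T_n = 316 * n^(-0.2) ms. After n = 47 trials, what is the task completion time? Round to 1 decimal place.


T_n = 316 * 47^(-0.2)
47^(-0.2) = 0.462999
T_n = 316 * 0.462999
= 146.3 ms


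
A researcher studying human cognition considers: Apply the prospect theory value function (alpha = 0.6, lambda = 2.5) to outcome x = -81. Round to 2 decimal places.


Since x = -81 < 0, use v(x) = -lambda*(-x)^alpha
(-x) = 81
81^0.6 = 13.9666
v(-81) = -2.5 * 13.9666
= -34.92


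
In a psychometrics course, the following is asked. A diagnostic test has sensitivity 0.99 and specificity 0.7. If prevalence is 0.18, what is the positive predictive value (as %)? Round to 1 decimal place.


PPV = (sens * prev) / (sens * prev + (1-spec) * (1-prev))
Numerator = 0.99 * 0.18 = 0.1782
P(positive and no disease) = (1 - spec) * (1 - prev) = (1 - 0.7) * (1 - 0.18) = 0.246
Denominator = 0.1782 + 0.246 = 0.4242
PPV = 0.1782 / 0.4242 = 0.420085
As percentage = 42.0


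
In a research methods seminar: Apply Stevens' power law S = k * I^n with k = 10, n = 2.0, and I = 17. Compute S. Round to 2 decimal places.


S = 10 * 17^2.0
17^2.0 = 289.0
S = 10 * 289.0
= 2890.00


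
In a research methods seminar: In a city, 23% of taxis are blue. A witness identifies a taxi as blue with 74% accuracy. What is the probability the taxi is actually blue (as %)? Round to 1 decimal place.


P(blue | says blue) = P(says blue | blue)*P(blue) / [P(says blue | blue)*P(blue) + P(says blue | not blue)*P(not blue)]
Numerator = 0.74 * 0.23 = 0.1702
False identification = 0.26 * 0.77 = 0.2002
P = 0.1702 / (0.1702 + 0.2002)
= 0.1702 / 0.3704
As percentage = 46.0


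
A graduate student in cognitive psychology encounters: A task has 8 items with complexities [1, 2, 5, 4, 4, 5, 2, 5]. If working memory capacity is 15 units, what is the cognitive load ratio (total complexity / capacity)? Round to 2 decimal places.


Total complexity = 1 + 2 + 5 + 4 + 4 + 5 + 2 + 5 = 28
Load = total / capacity = 28 / 15
= 1.87


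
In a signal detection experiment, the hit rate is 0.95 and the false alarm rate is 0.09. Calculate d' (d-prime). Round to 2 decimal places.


d' = z(HR) - z(FAR)
z(0.95) = 1.6449
z(0.09) = -1.3408
d' = 1.6449 - -1.3408
= 2.99


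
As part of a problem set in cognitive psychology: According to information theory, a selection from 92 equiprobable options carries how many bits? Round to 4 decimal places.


H = log2(n)
H = log2(92)
= 6.5236


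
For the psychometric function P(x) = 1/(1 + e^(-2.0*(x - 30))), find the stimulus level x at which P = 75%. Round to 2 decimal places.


At P = 0.75: 0.75 = 1/(1 + e^(-k*(x-x0)))
Solving: e^(-k*(x-x0)) = 1/3
x = x0 + ln(3)/k
ln(3) = 1.0986
x = 30 + 1.0986/2.0
= 30 + 0.5493
= 30.55


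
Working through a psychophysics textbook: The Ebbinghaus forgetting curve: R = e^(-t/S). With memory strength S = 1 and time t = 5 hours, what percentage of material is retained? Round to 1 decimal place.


R = e^(-t/S)
-t/S = -5/1 = -5.0
R = e^(-5.0) = 0.006738
Percentage = 0.006738 * 100
= 0.7


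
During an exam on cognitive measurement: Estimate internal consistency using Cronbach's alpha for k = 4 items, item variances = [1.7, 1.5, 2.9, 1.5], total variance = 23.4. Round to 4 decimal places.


alpha = (k/(k-1)) * (1 - sum(s_i^2)/s_total^2)
sum(item variances) = 7.6
k/(k-1) = 4/3 = 1.333333
1 - 7.6/23.4 = 1 - 0.324786 = 0.675214
alpha = 1.333333 * 0.675214
= 0.9003


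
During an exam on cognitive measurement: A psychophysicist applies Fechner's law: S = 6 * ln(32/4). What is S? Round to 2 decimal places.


S = 6 * ln(32/4)
I/I0 = 8.0
ln(8.0) = 2.0794
S = 6 * 2.0794
= 12.48


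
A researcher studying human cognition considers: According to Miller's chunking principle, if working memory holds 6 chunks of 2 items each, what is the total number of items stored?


Total items = chunks * items_per_chunk
= 6 * 2
= 12


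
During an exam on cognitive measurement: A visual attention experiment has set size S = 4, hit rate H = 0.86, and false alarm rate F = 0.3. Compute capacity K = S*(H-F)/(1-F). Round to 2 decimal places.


K = S * (H - F) / (1 - F)
H - F = 0.56
1 - F = 0.7
K = 4 * 0.56 / 0.7
= 3.20


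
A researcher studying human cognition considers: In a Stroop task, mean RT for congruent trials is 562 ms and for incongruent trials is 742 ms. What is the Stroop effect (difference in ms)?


Stroop effect = RT(incongruent) - RT(congruent)
= 742 - 562
= 180 ms


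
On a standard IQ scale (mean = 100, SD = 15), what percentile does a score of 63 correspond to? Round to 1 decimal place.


z = (IQ - mean) / SD
z = (63 - 100) / 15 = -2.4667
Percentile = Phi(-2.4667) * 100
Phi(-2.4667) = 0.006818
= 0.7


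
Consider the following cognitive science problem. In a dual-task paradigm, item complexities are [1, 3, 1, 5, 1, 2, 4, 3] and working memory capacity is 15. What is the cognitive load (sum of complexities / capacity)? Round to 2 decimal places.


Total complexity = 1 + 3 + 1 + 5 + 1 + 2 + 4 + 3 = 20
Load = total / capacity = 20 / 15
= 1.33


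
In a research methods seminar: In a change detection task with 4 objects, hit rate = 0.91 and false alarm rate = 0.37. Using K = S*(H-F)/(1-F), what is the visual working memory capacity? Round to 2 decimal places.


K = S * (H - F) / (1 - F)
H - F = 0.54
1 - F = 0.63
K = 4 * 0.54 / 0.63
= 3.43


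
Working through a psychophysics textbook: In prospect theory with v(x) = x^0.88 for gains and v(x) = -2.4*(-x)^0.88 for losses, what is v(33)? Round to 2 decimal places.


Since x = 33 >= 0, use v(x) = x^0.88
33^0.88 = 21.6916
v(33) = 21.69


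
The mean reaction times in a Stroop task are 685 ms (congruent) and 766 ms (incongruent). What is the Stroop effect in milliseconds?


Stroop effect = RT(incongruent) - RT(congruent)
= 766 - 685
= 81 ms


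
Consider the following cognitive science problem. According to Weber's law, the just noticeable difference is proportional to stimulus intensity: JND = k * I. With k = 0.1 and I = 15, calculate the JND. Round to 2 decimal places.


JND = k * I
JND = 0.1 * 15
= 1.50


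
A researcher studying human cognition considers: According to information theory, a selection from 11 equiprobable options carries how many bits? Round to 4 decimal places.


H = log2(n)
H = log2(11)
= 3.4594


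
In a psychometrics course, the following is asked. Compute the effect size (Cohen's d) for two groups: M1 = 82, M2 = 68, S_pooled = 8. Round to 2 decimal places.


Cohen's d = (M1 - M2) / S_pooled
= (82 - 68) / 8
= 14 / 8
= 1.75


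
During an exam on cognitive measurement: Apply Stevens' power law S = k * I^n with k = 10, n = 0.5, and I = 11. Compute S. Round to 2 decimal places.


S = 10 * 11^0.5
11^0.5 = 3.3166
S = 10 * 3.3166
= 33.17


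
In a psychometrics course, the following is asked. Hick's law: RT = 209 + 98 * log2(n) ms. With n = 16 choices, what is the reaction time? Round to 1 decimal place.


RT = 209 + 98 * log2(16)
log2(16) = 4.0
RT = 209 + 98 * 4.0
= 209 + 392.0
= 601.0 ms


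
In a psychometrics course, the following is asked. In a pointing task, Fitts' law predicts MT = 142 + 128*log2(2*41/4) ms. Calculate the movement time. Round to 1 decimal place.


MT = 142 + 128 * log2(2*41/4)
2D/W = 20.5
log2(20.5) = 4.3576
MT = 142 + 128 * 4.3576
= 699.8 ms


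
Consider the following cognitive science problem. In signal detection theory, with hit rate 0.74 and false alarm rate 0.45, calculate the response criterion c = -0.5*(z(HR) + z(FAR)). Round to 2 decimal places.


c = -0.5 * (z(HR) + z(FAR))
z(0.74) = 0.6433
z(0.45) = -0.1257
c = -0.5 * (0.6433 + -0.1257)
= -0.5 * 0.5176
= -0.26


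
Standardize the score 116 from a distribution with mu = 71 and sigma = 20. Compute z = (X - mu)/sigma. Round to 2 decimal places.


z = (X - mu) / sigma
= (116 - 71) / 20
= 45 / 20
= 2.25


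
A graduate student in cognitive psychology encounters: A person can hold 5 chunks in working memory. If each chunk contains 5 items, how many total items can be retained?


Total items = chunks * items_per_chunk
= 5 * 5
= 25


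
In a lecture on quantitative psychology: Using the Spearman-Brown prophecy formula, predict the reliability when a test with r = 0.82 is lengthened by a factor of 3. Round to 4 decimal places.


r_new = n*r / (1 + (n-1)*r)
Numerator = 3 * 0.82 = 2.46
Denominator = 1 + 2 * 0.82 = 2.64
r_new = 2.46 / 2.64
= 0.9318


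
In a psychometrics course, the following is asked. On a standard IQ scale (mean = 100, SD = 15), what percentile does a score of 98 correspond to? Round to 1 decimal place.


z = (IQ - mean) / SD
z = (98 - 100) / 15 = -0.1333
Percentile = Phi(-0.1333) * 100
Phi(-0.1333) = 0.446978
= 44.7


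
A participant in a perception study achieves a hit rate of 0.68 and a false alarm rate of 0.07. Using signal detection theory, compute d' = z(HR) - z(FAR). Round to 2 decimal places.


d' = z(HR) - z(FAR)
z(0.68) = 0.4677
z(0.07) = -1.4758
d' = 0.4677 - -1.4758
= 1.94


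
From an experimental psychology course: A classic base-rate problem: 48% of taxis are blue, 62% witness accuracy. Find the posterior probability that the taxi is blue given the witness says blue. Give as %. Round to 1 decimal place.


P(blue | says blue) = P(says blue | blue)*P(blue) / [P(says blue | blue)*P(blue) + P(says blue | not blue)*P(not blue)]
Numerator = 0.62 * 0.48 = 0.2976
False identification = 0.38 * 0.52 = 0.1976
P = 0.2976 / (0.2976 + 0.1976)
= 0.2976 / 0.4952
As percentage = 60.1


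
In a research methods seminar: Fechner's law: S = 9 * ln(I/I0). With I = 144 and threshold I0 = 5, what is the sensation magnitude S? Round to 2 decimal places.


S = 9 * ln(144/5)
I/I0 = 28.8
ln(28.8) = 3.3604
S = 9 * 3.3604
= 30.24


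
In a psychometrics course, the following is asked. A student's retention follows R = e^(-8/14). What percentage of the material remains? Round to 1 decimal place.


R = e^(-t/S)
-t/S = -8/14 = -0.571429
R = e^(-0.571429) = 0.564718
Percentage = 0.564718 * 100
= 56.5


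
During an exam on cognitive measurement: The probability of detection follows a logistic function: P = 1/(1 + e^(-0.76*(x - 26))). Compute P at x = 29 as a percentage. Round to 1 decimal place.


P(x) = 1/(1 + e^(-0.76*(29 - 26)))
Exponent = -0.76 * 3 = -2.28
e^(-2.28) = 0.102284
P = 1/(1 + 0.102284) = 0.907207
Percentage = 90.7


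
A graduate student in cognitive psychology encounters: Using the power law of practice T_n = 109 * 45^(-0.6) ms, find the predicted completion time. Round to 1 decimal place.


T_n = 109 * 45^(-0.6)
45^(-0.6) = 0.101876
T_n = 109 * 0.101876
= 11.1 ms


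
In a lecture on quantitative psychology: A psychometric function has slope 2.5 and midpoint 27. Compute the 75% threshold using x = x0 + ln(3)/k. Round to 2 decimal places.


At P = 0.75: 0.75 = 1/(1 + e^(-k*(x-x0)))
Solving: e^(-k*(x-x0)) = 1/3
x = x0 + ln(3)/k
ln(3) = 1.0986
x = 27 + 1.0986/2.5
= 27 + 0.4394
= 27.44


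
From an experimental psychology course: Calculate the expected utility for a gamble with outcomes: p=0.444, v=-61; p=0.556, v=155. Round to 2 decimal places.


EU = sum(p_i * v_i)
0.444 * -61 = -27.084
0.556 * 155 = 86.18
EU = -27.084 + 86.18
= 59.10


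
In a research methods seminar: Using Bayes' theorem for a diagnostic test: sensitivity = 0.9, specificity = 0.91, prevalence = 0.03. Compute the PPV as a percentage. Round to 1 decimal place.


PPV = (sens * prev) / (sens * prev + (1-spec) * (1-prev))
Numerator = 0.9 * 0.03 = 0.027
P(positive and no disease) = (1 - spec) * (1 - prev) = (1 - 0.91) * (1 - 0.03) = 0.0873
Denominator = 0.027 + 0.0873 = 0.1143
PPV = 0.027 / 0.1143 = 0.23622
As percentage = 23.6


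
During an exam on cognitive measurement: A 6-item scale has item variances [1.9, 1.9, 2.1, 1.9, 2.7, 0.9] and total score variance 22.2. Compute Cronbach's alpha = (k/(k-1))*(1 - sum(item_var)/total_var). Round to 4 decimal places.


alpha = (k/(k-1)) * (1 - sum(s_i^2)/s_total^2)
sum(item variances) = 11.4
k/(k-1) = 6/5 = 1.2
1 - 11.4/22.2 = 1 - 0.513514 = 0.486486
alpha = 1.2 * 0.486486
= 0.5838
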